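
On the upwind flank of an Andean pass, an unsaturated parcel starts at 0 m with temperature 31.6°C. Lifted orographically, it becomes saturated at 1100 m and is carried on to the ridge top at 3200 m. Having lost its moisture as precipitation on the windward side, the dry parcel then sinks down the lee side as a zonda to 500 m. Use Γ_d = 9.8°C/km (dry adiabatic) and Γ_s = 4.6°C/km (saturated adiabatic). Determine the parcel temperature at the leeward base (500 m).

0 → 1100 m (dry, 9.8°C/km): ΔT = -9.8 × 1.1 = -10.78°C → T = 20.82°C
1100 → 3200 m (saturated, 4.6°C/km): ΔT = -4.6 × 2.1 = -9.66°C → T = 11.16°C
3200 → 500 m (dry descent, 9.8°C/km): ΔT = +9.8 × 2.7 = +26.46°C → T = 37.62°C

37.62°C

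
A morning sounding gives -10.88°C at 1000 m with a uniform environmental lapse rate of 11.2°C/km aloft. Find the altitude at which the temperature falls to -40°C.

3600 m

Height above start = (-10.88 − (-40)) / 11.2 = 2.6 km
Altitude = 1000 m + 2600 m = 3600 m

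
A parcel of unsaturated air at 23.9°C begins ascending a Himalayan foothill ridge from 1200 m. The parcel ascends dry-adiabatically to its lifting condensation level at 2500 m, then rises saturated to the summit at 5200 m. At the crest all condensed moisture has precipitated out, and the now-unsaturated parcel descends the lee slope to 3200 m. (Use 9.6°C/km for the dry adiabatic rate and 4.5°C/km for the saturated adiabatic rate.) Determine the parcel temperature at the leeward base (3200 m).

1200–2500 m, dry: Δz = 1.3 km ⇒ ΔT = -12.48°C; T = 11.42°C
2500–5200 m, saturated: Δz = 2.7 km ⇒ ΔT = -12.15°C; T = -0.73°C
5200–3200 m, dry descent: Δz = 2 km ⇒ ΔT = +19.2°C; T = 18.47°C

18.47°C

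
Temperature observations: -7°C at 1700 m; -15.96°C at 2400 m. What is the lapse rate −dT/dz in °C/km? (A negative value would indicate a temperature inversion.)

Γ = −ΔT/Δz = (-7 − (-15.96)) / (2400 − 1700) m
  = 8.96°C / 0.7 km = 12.8°C/km

12.8°C/km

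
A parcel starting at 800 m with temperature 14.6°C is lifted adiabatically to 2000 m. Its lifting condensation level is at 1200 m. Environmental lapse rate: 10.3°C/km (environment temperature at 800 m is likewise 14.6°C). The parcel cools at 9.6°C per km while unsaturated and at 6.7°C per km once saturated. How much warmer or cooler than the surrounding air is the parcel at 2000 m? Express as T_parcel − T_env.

+3.16°C (parcel warmer than environment)

Parcel:
  From 800 m to 1200 m (dry): cools by 9.6 × 0.4 = 3.84°C, giving 10.76°C.
  From 1200 m to 2000 m (saturated): cools by 6.7 × 0.8 = 5.36°C, giving 5.4°C.
Environment:
  From 800 m to 2000 m (environment): cools by 10.3 × 1.2 = 12.36°C, giving 2.24°C.
T_parcel − T_env = 5.4 − 2.24 = +3.16°C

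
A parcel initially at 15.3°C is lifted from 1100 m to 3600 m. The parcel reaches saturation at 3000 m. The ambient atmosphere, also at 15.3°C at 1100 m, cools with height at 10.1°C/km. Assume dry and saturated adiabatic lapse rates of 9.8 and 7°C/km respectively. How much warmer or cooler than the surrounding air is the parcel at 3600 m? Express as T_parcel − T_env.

+2.43°C (parcel warmer than environment)

Parcel:
  1100 → 3000 m (dry, 9.8°C/km): ΔT = -9.8 × 1.9 = -18.62°C → T = -3.32°C
  3000 → 3600 m (saturated, 7°C/km): ΔT = -7 × 0.6 = -4.2°C → T = -7.52°C
Environment:
  1100 → 3600 m (environment, 10.1°C/km): ΔT = -10.1 × 2.5 = -25.25°C → T = -9.95°C
T_parcel − T_env = -7.52 − (-9.95) = +2.43°C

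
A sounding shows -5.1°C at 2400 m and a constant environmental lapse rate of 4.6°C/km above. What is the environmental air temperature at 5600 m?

2400 → 5600 m (environmental, 4.6°C/km): ΔT = -4.6 × 3.2 = -14.72°C → T = -19.82°C

-19.82°C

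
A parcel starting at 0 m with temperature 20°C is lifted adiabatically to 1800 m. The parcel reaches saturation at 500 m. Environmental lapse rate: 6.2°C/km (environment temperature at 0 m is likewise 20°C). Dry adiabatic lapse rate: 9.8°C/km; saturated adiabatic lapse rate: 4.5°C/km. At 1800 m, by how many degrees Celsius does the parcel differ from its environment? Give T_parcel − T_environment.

Parcel:
  From 0 m to 500 m (dry): cools by 9.8 × 0.5 = 4.9°C, giving 15.1°C.
  From 500 m to 1800 m (saturated): cools by 4.5 × 1.3 = 5.85°C, giving 9.25°C.
Environment:
  From 0 m to 1800 m (environment): cools by 6.2 × 1.8 = 11.16°C, giving 8.84°C.
T_parcel − T_env = 9.25 − 8.84 = +0.41°C

+0.41°C (parcel warmer than environment)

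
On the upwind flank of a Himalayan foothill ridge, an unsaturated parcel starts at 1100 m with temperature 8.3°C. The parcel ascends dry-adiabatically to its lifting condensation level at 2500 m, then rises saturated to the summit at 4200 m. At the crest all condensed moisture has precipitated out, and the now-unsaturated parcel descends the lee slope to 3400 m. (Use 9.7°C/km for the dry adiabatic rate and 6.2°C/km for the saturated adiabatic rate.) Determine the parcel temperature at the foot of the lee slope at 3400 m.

1100 → 2500 m (dry, 9.7°C/km): ΔT = -9.7 × 1.4 = -13.58°C → T = -5.28°C
2500 → 4200 m (saturated, 6.2°C/km): ΔT = -6.2 × 1.7 = -10.54°C → T = -15.82°C
4200 → 3400 m (dry descent, 9.7°C/km): ΔT = +9.7 × 0.8 = +7.76°C → T = -8.06°C

-8.06°C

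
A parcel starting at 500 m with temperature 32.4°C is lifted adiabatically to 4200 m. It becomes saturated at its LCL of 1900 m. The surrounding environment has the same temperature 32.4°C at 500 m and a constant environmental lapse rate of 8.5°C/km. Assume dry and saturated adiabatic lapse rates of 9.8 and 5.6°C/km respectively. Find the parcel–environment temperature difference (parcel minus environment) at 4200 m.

Parcel:
  Dry to 1900 m: -9.8 × 1.4 km = -13.72°C, so T = 18.68°C.
  Saturated to 4200 m: -5.6 × 2.3 km = -12.88°C, so T = 5.8°C.
Environment:
  Environment to 4200 m: -8.5 × 3.7 km = -31.45°C, so T = 0.95°C.
T_parcel − T_env = 5.8 − 0.95 = +4.85°C

+4.85°C (parcel warmer than environment)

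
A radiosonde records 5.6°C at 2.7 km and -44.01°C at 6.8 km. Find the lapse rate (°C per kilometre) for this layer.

Γ = −ΔT/Δz = (5.6 − (-44.01)) / (6800 − 2700) m
  = 49.61°C / 4.1 km = 12.1°C/km

12.1°C/km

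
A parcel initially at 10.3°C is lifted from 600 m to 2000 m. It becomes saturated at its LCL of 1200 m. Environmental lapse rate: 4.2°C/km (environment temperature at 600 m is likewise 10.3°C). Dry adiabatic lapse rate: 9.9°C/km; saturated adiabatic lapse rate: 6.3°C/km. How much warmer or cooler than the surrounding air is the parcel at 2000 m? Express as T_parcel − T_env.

-5.1°C (parcel cooler than environment)

Parcel:
  600–1200 m, dry: Δz = 0.6 km ⇒ ΔT = -5.94°C; T = 4.36°C
  1200–2000 m, saturated: Δz = 0.8 km ⇒ ΔT = -5.04°C; T = -0.68°C
Environment:
  600–2000 m, environment: Δz = 1.4 km ⇒ ΔT = -5.88°C; T = 4.42°C
T_parcel − T_env = -0.68 − 4.42 = -5.1°C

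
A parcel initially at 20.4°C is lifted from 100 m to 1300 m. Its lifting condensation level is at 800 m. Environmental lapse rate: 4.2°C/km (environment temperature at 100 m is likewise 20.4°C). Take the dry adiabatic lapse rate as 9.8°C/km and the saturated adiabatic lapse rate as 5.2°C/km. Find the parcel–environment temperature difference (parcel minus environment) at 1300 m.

-4.42°C (parcel cooler than environment)

Parcel:
  100 → 800 m (dry, 9.8°C/km): ΔT = -9.8 × 0.7 = -6.86°C → T = 13.54°C
  800 → 1300 m (saturated, 5.2°C/km): ΔT = -5.2 × 0.5 = -2.6°C → T = 10.94°C
Environment:
  100 → 1300 m (environment, 4.2°C/km): ΔT = -4.2 × 1.2 = -5.04°C → T = 15.36°C
T_parcel − T_env = 10.94 − 15.36 = -4.42°C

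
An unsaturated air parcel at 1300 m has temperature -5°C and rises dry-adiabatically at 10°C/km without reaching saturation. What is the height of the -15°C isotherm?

2300 m

Height above start = (-5 − (-15)) / 10 = 1 km
Altitude = 1300 m + 1000 m = 2300 m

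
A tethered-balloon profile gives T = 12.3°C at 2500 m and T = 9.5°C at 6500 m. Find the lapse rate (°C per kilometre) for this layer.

0.7°C/km

Γ = −ΔT/Δz = (12.3 − 9.5) / (6500 − 2500) m
  = 2.8°C / 4 km = 0.7°C/km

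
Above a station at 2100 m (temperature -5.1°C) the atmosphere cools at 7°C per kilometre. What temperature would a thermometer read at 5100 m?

-26.1°C

Environmental to 5100 m: -7 × 3 km = -21°C, so T = -26.1°C.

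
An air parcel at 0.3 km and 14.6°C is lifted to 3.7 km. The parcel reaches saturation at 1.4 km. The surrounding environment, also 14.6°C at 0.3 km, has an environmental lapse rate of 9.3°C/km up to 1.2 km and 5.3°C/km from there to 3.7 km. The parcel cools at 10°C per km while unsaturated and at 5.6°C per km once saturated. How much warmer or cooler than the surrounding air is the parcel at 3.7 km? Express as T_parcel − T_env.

Parcel:
  From 300 m to 1400 m (dry): cools by 10 × 1.1 = 11°C, giving 3.6°C.
  From 1400 m to 3700 m (saturated): cools by 5.6 × 2.3 = 12.88°C, giving -9.28°C.
Environment:
  From 300 m to 1200 m (environment, lower layer): cools by 9.3 × 0.9 = 8.37°C, giving 6.23°C.
  From 1200 m to 3700 m (environment, upper layer): cools by 5.3 × 2.5 = 13.25°C, giving -7.02°C.
T_parcel − T_env = -9.28 − (-7.02) = -2.26°C

-2.26°C (parcel cooler than environment)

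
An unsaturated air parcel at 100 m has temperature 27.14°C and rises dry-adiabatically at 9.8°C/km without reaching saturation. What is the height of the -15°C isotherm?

Height above start = (27.14 − (-15)) / 9.8 = 4.3 km
Altitude = 100 m + 4300 m = 4400 m

4400 m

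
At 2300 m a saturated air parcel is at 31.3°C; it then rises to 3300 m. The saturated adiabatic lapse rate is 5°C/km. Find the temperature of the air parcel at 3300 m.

2300 → 3300 m (saturated adiabatic, 5°C/km): ΔT = -5 × 1 = -5°C → T = 26.3°C

26.3°C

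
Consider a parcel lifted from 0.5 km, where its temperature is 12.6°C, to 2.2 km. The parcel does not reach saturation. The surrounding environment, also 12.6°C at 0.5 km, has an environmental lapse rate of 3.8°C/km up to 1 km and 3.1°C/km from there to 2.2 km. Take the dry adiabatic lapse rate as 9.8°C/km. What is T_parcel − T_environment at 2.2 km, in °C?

Parcel:
  500–2200 m, dry: Δz = 1.7 km ⇒ ΔT = -16.66°C; T = -4.06°C
Environment:
  500–1000 m, environment, lower layer: Δz = 0.5 km ⇒ ΔT = -1.9°C; T = 10.7°C
  1000–2200 m, environment, upper layer: Δz = 1.2 km ⇒ ΔT = -3.72°C; T = 6.98°C
T_parcel − T_env = -4.06 − 6.98 = -11.04°C

-11.04°C (parcel cooler than environment)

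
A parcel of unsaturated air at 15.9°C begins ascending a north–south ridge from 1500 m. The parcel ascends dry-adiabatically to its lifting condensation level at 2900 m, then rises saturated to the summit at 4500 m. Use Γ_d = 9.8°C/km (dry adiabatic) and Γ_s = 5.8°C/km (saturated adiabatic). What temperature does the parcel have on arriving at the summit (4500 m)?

-7.1°C

1500 → 2900 m (dry, 9.8°C/km): ΔT = -9.8 × 1.4 = -13.72°C → T = 2.18°C
2900 → 4500 m (saturated, 5.8°C/km): ΔT = -5.8 × 1.6 = -9.28°C → T = -7.1°C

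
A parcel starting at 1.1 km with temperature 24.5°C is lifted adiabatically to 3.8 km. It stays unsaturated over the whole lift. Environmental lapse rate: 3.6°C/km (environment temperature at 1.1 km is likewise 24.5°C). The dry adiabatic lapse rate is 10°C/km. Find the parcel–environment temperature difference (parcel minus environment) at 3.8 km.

Parcel:
  Dry to 3800 m: -10 × 2.7 km = -27°C, so T = -2.5°C.
Environment:
  Environment to 3800 m: -3.6 × 2.7 km = -9.72°C, so T = 14.78°C.
T_parcel − T_env = -2.5 − 14.78 = -17.28°C

-17.28°C (parcel cooler than environment)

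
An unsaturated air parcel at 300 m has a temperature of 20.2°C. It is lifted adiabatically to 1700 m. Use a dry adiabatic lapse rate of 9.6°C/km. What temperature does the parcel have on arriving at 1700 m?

From 300 m to 1700 m (dry adiabatic): cools by 9.6 × 1.4 = 13.44°C, giving 6.76°C.

6.76°C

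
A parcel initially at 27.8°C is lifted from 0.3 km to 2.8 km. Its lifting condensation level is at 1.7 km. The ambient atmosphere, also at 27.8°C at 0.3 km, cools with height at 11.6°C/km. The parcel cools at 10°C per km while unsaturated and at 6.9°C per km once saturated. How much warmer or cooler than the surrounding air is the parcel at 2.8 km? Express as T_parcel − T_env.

Parcel:
  Dry to 1700 m: -10 × 1.4 km = -14°C, so T = 13.8°C.
  Saturated to 2800 m: -6.9 × 1.1 km = -7.59°C, so T = 6.21°C.
Environment:
  Environment to 2800 m: -11.6 × 2.5 km = -29°C, so T = -1.2°C.
T_parcel − T_env = 6.21 − (-1.2) = +7.41°C

+7.41°C (parcel warmer than environment)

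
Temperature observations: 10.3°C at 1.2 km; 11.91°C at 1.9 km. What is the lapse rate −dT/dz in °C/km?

Γ = −ΔT/Δz = (10.3 − 11.91) / (1900 − 1200) m
  = -1.61°C / 0.7 km = -2.3°C/km

-2.3°C/km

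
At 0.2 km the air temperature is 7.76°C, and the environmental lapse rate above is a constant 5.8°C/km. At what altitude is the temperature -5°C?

2.4 km

Height above start = (7.76 − (-5)) / 5.8 = 2.2 km
Altitude = 200 m + 2200 m = 2400 m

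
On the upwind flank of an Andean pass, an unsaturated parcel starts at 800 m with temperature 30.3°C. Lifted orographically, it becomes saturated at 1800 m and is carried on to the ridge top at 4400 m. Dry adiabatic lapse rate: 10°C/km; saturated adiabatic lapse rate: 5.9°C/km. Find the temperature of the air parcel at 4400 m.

Dry to 1800 m: -10 × 1 km = -10°C, so T = 20.3°C.
Saturated to 4400 m: -5.9 × 2.6 km = -15.34°C, so T = 4.96°C.

4.96°C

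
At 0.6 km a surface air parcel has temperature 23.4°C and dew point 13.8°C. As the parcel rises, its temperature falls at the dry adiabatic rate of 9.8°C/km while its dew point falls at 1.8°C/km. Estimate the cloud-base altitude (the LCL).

1.8 km

T and T_d converge at 9.8 − 1.8 = 8°C per km
Height above start = (23.4 − 13.8) / 8 = 1.2 km
LCL altitude = 600 m + 1200 m = 1800 m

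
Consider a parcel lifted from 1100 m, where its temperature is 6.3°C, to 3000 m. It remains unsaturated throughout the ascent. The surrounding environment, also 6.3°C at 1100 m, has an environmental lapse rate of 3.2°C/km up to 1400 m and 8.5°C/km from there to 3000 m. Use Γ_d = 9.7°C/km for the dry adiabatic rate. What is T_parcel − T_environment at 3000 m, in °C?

-3.87°C (parcel cooler than environment)

Parcel:
  From 1100 m to 3000 m (dry): cools by 9.7 × 1.9 = 18.43°C, giving -12.13°C.
Environment:
  From 1100 m to 1400 m (environment, lower layer): cools by 3.2 × 0.3 = 0.96°C, giving 5.34°C.
  From 1400 m to 3000 m (environment, upper layer): cools by 8.5 × 1.6 = 13.6°C, giving -8.26°C.
T_parcel − T_env = -12.13 − (-8.26) = -3.87°C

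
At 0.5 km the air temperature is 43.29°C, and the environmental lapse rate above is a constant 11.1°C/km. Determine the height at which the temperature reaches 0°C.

4.4 km

Height above start = (43.29 − 0) / 11.1 = 3.9 km
Altitude = 500 m + 3900 m = 4400 m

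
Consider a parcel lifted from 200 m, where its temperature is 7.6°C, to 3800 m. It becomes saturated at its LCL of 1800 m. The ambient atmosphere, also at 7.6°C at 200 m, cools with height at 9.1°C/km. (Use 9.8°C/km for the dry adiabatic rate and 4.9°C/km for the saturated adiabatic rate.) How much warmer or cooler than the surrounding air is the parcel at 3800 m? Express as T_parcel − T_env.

+7.28°C (parcel warmer than environment)

Parcel:
  Dry to 1800 m: -9.8 × 1.6 km = -15.68°C, so T = -8.08°C.
  Saturated to 3800 m: -4.9 × 2 km = -9.8°C, so T = -17.88°C.
Environment:
  Environment to 3800 m: -9.1 × 3.6 km = -32.76°C, so T = -25.16°C.
T_parcel − T_env = -17.88 − (-25.16) = +7.28°C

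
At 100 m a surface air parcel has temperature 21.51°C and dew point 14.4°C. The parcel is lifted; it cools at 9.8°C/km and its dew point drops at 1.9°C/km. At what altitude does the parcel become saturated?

1000 m

T and T_d converge at 9.8 − 1.9 = 7.9°C per km
Height above start = (21.51 − 14.4) / 7.9 = 0.9 km
LCL altitude = 100 m + 900 m = 1000 m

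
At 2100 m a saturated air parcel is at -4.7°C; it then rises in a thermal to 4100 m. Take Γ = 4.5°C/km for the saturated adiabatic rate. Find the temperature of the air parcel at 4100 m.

From 2100 m to 4100 m (saturated adiabatic): cools by 4.5 × 2 = 9°C, giving -13.7°C.

-13.7°C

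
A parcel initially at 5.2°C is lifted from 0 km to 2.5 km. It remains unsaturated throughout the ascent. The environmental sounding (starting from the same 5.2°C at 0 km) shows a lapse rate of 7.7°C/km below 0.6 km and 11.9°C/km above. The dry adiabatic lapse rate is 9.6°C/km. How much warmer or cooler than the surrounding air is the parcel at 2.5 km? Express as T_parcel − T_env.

+3.23°C (parcel warmer than environment)

Parcel:
  Dry to 2500 m: -9.6 × 2.5 km = -24°C, so T = -18.8°C.
Environment:
  Environment, lower layer to 600 m: -7.7 × 0.6 km = -4.62°C, so T = 0.58°C.
  Environment, upper layer to 2500 m: -11.9 × 1.9 km = -22.61°C, so T = -22.03°C.
T_parcel − T_env = -18.8 − (-22.03) = +3.23°C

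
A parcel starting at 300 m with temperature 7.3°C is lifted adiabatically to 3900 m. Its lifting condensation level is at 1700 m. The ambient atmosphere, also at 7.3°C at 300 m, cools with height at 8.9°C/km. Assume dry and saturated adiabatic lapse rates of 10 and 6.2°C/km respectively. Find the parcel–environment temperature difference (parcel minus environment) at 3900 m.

+4.4°C (parcel warmer than environment)

Parcel:
  300 → 1700 m (dry, 10°C/km): ΔT = -10 × 1.4 = -14°C → T = -6.7°C
  1700 → 3900 m (saturated, 6.2°C/km): ΔT = -6.2 × 2.2 = -13.64°C → T = -20.34°C
Environment:
  300 → 3900 m (environment, 8.9°C/km): ΔT = -8.9 × 3.6 = -32.04°C → T = -24.74°C
T_parcel − T_env = -20.34 − (-24.74) = +4.4°C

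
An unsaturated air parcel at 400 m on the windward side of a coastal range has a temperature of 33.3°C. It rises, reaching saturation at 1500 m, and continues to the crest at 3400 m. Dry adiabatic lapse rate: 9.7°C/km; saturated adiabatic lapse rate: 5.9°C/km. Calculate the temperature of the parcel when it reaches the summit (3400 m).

11.42°C

Dry to 1500 m: -9.7 × 1.1 km = -10.67°C, so T = 22.63°C.
Saturated to 3400 m: -5.9 × 1.9 km = -11.21°C, so T = 11.42°C.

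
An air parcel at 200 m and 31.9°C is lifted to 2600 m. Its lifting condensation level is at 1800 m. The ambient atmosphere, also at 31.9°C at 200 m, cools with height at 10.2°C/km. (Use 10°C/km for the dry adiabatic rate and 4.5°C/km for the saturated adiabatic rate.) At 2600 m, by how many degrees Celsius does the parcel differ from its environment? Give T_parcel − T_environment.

+4.88°C (parcel warmer than environment)

Parcel:
  From 200 m to 1800 m (dry): cools by 10 × 1.6 = 16°C, giving 15.9°C.
  From 1800 m to 2600 m (saturated): cools by 4.5 × 0.8 = 3.6°C, giving 12.3°C.
Environment:
  From 200 m to 2600 m (environment): cools by 10.2 × 2.4 = 24.48°C, giving 7.42°C.
T_parcel − T_env = 12.3 − 7.42 = +4.88°C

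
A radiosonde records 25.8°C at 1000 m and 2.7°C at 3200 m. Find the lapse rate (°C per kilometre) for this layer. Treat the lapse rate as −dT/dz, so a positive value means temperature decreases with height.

10.5°C/km

Γ = −ΔT/Δz = (25.8 − 2.7) / (3200 − 1000) m
  = 23.1°C / 2.2 km = 10.5°C/km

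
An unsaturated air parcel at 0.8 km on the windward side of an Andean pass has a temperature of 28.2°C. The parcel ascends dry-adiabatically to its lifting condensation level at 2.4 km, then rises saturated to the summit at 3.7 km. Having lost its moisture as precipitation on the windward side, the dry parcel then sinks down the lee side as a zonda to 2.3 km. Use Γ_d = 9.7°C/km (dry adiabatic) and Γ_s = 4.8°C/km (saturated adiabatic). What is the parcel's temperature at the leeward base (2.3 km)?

20.02°C

800–2400 m, dry: Δz = 1.6 km ⇒ ΔT = -15.52°C; T = 12.68°C
2400–3700 m, saturated: Δz = 1.3 km ⇒ ΔT = -6.24°C; T = 6.44°C
3700–2300 m, dry descent: Δz = 1.4 km ⇒ ΔT = +13.58°C; T = 20.02°C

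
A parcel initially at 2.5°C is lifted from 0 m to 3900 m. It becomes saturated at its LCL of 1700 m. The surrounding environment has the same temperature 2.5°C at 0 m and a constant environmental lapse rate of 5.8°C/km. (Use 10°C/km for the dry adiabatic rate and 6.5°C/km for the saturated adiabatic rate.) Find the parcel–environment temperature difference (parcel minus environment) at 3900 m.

-8.68°C (parcel cooler than environment)

Parcel:
  Dry to 1700 m: -10 × 1.7 km = -17°C, so T = -14.5°C.
  Saturated to 3900 m: -6.5 × 2.2 km = -14.3°C, so T = -28.8°C.
Environment:
  Environment to 3900 m: -5.8 × 3.9 km = -22.62°C, so T = -20.12°C.
T_parcel − T_env = -28.8 − (-20.12) = -8.68°C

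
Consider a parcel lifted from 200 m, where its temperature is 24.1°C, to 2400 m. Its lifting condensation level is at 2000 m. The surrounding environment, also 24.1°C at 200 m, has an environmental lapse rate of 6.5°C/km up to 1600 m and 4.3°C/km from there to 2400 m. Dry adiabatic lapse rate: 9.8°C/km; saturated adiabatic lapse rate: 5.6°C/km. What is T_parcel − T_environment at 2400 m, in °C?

-7.34°C (parcel cooler than environment)

Parcel:
  From 200 m to 2000 m (dry): cools by 9.8 × 1.8 = 17.64°C, giving 6.46°C.
  From 2000 m to 2400 m (saturated): cools by 5.6 × 0.4 = 2.24°C, giving 4.22°C.
Environment:
  From 200 m to 1600 m (environment, lower layer): cools by 6.5 × 1.4 = 9.1°C, giving 15°C.
  From 1600 m to 2400 m (environment, upper layer): cools by 4.3 × 0.8 = 3.44°C, giving 11.56°C.
T_parcel − T_env = 4.22 − 11.56 = -7.34°C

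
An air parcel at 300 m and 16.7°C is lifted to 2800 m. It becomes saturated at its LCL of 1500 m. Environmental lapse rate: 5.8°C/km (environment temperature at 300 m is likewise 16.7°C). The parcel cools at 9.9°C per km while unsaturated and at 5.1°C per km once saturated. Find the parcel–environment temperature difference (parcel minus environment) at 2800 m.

Parcel:
  From 300 m to 1500 m (dry): cools by 9.9 × 1.2 = 11.88°C, giving 4.82°C.
  From 1500 m to 2800 m (saturated): cools by 5.1 × 1.3 = 6.63°C, giving -1.81°C.
Environment:
  From 300 m to 2800 m (environment): cools by 5.8 × 2.5 = 14.5°C, giving 2.2°C.
T_parcel − T_env = -1.81 − 2.2 = -4.01°C

-4.01°C (parcel cooler than environment)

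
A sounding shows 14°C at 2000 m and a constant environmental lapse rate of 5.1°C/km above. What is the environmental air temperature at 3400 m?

2000–3400 m, environmental: Δz = 1.4 km ⇒ ΔT = -7.14°C; T = 6.86°C

6.86°C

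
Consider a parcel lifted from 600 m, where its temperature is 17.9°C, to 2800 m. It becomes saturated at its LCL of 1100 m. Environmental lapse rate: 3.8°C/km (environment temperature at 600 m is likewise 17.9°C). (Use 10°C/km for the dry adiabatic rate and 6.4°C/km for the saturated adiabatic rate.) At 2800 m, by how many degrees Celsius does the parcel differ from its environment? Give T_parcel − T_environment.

-7.52°C (parcel cooler than environment)

Parcel:
  600 → 1100 m (dry, 10°C/km): ΔT = -10 × 0.5 = -5°C → T = 12.9°C
  1100 → 2800 m (saturated, 6.4°C/km): ΔT = -6.4 × 1.7 = -10.88°C → T = 2.02°C
Environment:
  600 → 2800 m (environment, 3.8°C/km): ΔT = -3.8 × 2.2 = -8.36°C → T = 9.54°C
T_parcel − T_env = 2.02 − 9.54 = -7.52°C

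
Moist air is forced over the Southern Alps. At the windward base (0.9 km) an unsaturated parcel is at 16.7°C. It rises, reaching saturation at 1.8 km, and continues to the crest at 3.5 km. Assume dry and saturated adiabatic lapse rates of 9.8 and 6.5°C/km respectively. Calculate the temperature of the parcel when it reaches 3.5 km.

Dry to 1800 m: -9.8 × 0.9 km = -8.82°C, so T = 7.88°C.
Saturated to 3500 m: -6.5 × 1.7 km = -11.05°C, so T = -3.17°C.

-3.17°C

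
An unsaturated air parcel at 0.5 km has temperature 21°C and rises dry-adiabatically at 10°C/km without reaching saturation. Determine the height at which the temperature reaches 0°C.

2.6 km

Height above start = (21 − 0) / 10 = 2.1 km
Altitude = 500 m + 2100 m = 2600 m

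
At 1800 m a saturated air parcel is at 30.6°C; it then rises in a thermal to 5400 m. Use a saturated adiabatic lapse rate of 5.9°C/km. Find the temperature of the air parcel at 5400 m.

9.36°C

1800 → 5400 m (saturated adiabatic, 5.9°C/km): ΔT = -5.9 × 3.6 = -21.24°C → T = 9.36°C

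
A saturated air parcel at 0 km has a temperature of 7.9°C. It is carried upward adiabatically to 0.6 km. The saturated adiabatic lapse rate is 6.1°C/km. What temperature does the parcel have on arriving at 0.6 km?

0–600 m, saturated adiabatic: Δz = 0.6 km ⇒ ΔT = -3.66°C; T = 4.24°C

4.24°C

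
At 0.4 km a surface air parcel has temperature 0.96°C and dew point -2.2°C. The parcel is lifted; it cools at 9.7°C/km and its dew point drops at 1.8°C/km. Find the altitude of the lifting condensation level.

T and T_d converge at 9.7 − 1.8 = 7.9°C per km
Height above start = (0.96 − (-2.2)) / 7.9 = 0.4 km
LCL altitude = 400 m + 400 m = 800 m

0.8 km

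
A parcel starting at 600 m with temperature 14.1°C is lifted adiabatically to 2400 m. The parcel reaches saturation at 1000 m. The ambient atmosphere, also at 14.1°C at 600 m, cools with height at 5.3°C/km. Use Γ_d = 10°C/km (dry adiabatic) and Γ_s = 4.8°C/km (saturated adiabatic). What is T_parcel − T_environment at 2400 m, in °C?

Parcel:
  600 → 1000 m (dry, 10°C/km): ΔT = -10 × 0.4 = -4°C → T = 10.1°C
  1000 → 2400 m (saturated, 4.8°C/km): ΔT = -4.8 × 1.4 = -6.72°C → T = 3.38°C
Environment:
  600 → 2400 m (environment, 5.3°C/km): ΔT = -5.3 × 1.8 = -9.54°C → T = 4.56°C
T_parcel − T_env = 3.38 − 4.56 = -1.18°C

-1.18°C (parcel cooler than environment)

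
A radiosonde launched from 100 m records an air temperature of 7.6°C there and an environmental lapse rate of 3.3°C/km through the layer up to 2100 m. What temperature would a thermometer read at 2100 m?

1°C

100 → 2100 m (environmental, 3.3°C/km): ΔT = -3.3 × 2 = -6.6°C → T = 1°C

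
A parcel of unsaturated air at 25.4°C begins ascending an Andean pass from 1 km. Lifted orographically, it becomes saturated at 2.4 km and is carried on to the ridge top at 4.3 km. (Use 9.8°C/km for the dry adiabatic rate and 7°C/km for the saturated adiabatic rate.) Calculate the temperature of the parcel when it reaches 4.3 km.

-1.62°C

1000–2400 m, dry: Δz = 1.4 km ⇒ ΔT = -13.72°C; T = 11.68°C
2400–4300 m, saturated: Δz = 1.9 km ⇒ ΔT = -13.3°C; T = -1.62°C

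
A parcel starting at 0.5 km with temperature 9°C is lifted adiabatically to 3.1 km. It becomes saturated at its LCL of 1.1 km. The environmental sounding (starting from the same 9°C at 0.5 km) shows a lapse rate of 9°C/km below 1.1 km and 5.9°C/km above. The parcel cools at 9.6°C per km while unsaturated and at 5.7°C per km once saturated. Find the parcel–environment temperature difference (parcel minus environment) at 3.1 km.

Parcel:
  From 500 m to 1100 m (dry): cools by 9.6 × 0.6 = 5.76°C, giving 3.24°C.
  From 1100 m to 3100 m (saturated): cools by 5.7 × 2 = 11.4°C, giving -8.16°C.
Environment:
  From 500 m to 1100 m (environment, lower layer): cools by 9 × 0.6 = 5.4°C, giving 3.6°C.
  From 1100 m to 3100 m (environment, upper layer): cools by 5.9 × 2 = 11.8°C, giving -8.2°C.
T_parcel − T_env = -8.16 − (-8.2) = +0.04°C

+0.04°C (parcel warmer than environment)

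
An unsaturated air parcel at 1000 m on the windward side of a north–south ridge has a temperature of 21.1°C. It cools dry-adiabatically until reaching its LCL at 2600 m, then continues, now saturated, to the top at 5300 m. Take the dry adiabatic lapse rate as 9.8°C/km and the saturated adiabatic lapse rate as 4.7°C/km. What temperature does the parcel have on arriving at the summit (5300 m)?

1000–2600 m, dry: Δz = 1.6 km ⇒ ΔT = -15.68°C; T = 5.42°C
2600–5300 m, saturated: Δz = 2.7 km ⇒ ΔT = -12.69°C; T = -7.27°C

-7.27°C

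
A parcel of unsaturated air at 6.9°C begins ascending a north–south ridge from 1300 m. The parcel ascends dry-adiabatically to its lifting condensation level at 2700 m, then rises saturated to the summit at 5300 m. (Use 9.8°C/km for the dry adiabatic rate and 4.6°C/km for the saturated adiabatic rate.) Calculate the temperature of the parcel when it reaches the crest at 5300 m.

-18.78°C

1300 → 2700 m (dry, 9.8°C/km): ΔT = -9.8 × 1.4 = -13.72°C → T = -6.82°C
2700 → 5300 m (saturated, 4.6°C/km): ΔT = -4.6 × 2.6 = -11.96°C → T = -18.78°C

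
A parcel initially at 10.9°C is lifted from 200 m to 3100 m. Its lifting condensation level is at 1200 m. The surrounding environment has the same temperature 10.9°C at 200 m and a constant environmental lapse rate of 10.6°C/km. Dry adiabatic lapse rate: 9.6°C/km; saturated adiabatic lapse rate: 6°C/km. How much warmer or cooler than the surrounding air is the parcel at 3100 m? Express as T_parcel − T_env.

Parcel:
  200 → 1200 m (dry, 9.6°C/km): ΔT = -9.6 × 1 = -9.6°C → T = 1.3°C
  1200 → 3100 m (saturated, 6°C/km): ΔT = -6 × 1.9 = -11.4°C → T = -10.1°C
Environment:
  200 → 3100 m (environment, 10.6°C/km): ΔT = -10.6 × 2.9 = -30.74°C → T = -19.84°C
T_parcel − T_env = -10.1 − (-19.84) = +9.74°C

+9.74°C (parcel warmer than environment)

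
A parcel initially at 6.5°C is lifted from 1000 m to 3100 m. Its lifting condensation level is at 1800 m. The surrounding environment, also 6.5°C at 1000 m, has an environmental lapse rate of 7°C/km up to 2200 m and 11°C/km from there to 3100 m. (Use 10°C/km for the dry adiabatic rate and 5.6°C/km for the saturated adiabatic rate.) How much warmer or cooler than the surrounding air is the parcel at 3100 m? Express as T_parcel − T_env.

+3.02°C (parcel warmer than environment)

Parcel:
  1000–1800 m, dry: Δz = 0.8 km ⇒ ΔT = -8°C; T = -1.5°C
  1800–3100 m, saturated: Δz = 1.3 km ⇒ ΔT = -7.28°C; T = -8.78°C
Environment:
  1000–2200 m, environment, lower layer: Δz = 1.2 km ⇒ ΔT = -8.4°C; T = -1.9°C
  2200–3100 m, environment, upper layer: Δz = 0.9 km ⇒ ΔT = -9.9°C; T = -11.8°C
T_parcel − T_env = -8.78 − (-11.8) = +3.02°C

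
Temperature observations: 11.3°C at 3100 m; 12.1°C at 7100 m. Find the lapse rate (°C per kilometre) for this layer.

-0.2°C/km

Γ = −ΔT/Δz = (11.3 − 12.1) / (7100 − 3100) m
  = -0.8°C / 4 km = -0.2°C/km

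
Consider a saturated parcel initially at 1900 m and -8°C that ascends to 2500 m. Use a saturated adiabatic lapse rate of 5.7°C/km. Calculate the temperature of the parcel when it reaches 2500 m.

-11.42°C

1900 → 2500 m (saturated adiabatic, 5.7°C/km): ΔT = -5.7 × 0.6 = -3.42°C → T = -11.42°C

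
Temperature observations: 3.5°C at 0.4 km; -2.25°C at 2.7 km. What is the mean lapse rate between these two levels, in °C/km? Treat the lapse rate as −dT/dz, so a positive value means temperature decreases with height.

Γ = −ΔT/Δz = (3.5 − (-2.25)) / (2700 − 400) m
  = 5.75°C / 2.3 km = 2.5°C/km

2.5°C/km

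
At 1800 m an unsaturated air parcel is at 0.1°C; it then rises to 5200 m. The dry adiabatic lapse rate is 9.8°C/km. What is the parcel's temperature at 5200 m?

-33.22°C

Dry adiabatic to 5200 m: -9.8 × 3.4 km = -33.32°C, so T = -33.22°C.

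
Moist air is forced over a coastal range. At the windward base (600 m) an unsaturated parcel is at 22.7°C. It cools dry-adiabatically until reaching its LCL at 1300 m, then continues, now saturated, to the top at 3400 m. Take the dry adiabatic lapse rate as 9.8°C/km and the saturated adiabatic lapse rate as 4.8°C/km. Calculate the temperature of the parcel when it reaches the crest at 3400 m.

5.76°C

600 → 1300 m (dry, 9.8°C/km): ΔT = -9.8 × 0.7 = -6.86°C → T = 15.84°C
1300 → 3400 m (saturated, 4.8°C/km): ΔT = -4.8 × 2.1 = -10.08°C → T = 5.76°C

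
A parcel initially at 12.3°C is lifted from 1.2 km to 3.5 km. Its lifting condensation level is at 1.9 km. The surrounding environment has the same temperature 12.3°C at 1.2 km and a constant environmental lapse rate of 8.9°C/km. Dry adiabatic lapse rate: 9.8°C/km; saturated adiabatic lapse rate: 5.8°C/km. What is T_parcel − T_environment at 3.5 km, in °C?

Parcel:
  Dry to 1900 m: -9.8 × 0.7 km = -6.86°C, so T = 5.44°C.
  Saturated to 3500 m: -5.8 × 1.6 km = -9.28°C, so T = -3.84°C.
Environment:
  Environment to 3500 m: -8.9 × 2.3 km = -20.47°C, so T = -8.17°C.
T_parcel − T_env = -3.84 − (-8.17) = +4.33°C

+4.33°C (parcel warmer than environment)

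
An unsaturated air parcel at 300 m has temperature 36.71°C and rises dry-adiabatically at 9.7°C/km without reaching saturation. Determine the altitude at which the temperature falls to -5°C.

Height above start = (36.71 − (-5)) / 9.7 = 4.3 km
Altitude = 300 m + 4300 m = 4600 m

4600 m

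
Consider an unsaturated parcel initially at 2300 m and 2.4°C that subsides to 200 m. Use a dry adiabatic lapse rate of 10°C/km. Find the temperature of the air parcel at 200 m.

23.4°C

Dry adiabatic to 200 m: +10 × 2.1 km = +21°C, so T = 23.4°C.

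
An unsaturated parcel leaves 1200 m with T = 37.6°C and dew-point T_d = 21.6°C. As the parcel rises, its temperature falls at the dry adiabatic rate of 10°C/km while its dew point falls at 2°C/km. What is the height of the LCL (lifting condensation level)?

T and T_d converge at 10 − 2 = 8°C per km
Height above start = (37.6 − 21.6) / 8 = 2 km
LCL altitude = 1200 m + 2000 m = 3200 m

3200 m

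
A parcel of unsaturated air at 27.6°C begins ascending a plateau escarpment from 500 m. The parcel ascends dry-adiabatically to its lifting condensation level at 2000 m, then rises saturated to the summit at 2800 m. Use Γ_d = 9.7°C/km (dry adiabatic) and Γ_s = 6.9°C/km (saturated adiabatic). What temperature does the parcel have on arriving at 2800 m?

7.53°C

500–2000 m, dry: Δz = 1.5 km ⇒ ΔT = -14.55°C; T = 13.05°C
2000–2800 m, saturated: Δz = 0.8 km ⇒ ΔT = -5.52°C; T = 7.53°C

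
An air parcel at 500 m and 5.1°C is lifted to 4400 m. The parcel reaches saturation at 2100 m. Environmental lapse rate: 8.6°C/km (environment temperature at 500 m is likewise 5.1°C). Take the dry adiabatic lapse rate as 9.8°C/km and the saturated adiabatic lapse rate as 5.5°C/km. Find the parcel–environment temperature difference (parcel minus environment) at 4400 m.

Parcel:
  500 → 2100 m (dry, 9.8°C/km): ΔT = -9.8 × 1.6 = -15.68°C → T = -10.58°C
  2100 → 4400 m (saturated, 5.5°C/km): ΔT = -5.5 × 2.3 = -12.65°C → T = -23.23°C
Environment:
  500 → 4400 m (environment, 8.6°C/km): ΔT = -8.6 × 3.9 = -33.54°C → T = -28.44°C
T_parcel − T_env = -23.23 − (-28.44) = +5.21°C

+5.21°C (parcel warmer than environment)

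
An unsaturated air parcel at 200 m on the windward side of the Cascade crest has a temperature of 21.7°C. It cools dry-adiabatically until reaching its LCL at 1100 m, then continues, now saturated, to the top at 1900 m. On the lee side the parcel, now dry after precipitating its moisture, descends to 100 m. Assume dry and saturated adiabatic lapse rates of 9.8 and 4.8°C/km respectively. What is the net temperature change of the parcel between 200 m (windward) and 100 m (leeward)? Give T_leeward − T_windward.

200 → 1100 m (dry, 9.8°C/km): ΔT = -9.8 × 0.9 = -8.82°C → T = 12.88°C
1100 → 1900 m (saturated, 4.8°C/km): ΔT = -4.8 × 0.8 = -3.84°C → T = 9.04°C
1900 → 100 m (dry descent, 9.8°C/km): ΔT = +9.8 × 1.8 = +17.64°C → T = 26.68°C
Net change vs windward start: 26.68 − 21.7 = +4.98°C

+4.98°C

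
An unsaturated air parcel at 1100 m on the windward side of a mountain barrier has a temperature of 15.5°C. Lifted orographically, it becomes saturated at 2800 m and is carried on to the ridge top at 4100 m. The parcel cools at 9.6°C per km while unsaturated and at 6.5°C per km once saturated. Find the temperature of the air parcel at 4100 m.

1100 → 2800 m (dry, 9.6°C/km): ΔT = -9.6 × 1.7 = -16.32°C → T = -0.82°C
2800 → 4100 m (saturated, 6.5°C/km): ΔT = -6.5 × 1.3 = -8.45°C → T = -9.27°C

-9.27°C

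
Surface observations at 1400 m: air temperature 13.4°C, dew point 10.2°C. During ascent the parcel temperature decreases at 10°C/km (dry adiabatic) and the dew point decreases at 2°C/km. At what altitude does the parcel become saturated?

1800 m

T and T_d converge at 10 − 2 = 8°C per km
Height above start = (13.4 − 10.2) / 8 = 0.4 km
LCL altitude = 1400 m + 400 m = 1800 m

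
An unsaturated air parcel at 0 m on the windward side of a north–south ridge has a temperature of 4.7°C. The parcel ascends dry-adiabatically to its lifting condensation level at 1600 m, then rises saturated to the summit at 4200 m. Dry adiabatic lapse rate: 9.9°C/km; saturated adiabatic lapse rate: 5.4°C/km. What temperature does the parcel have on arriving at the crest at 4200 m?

-25.18°C

Dry to 1600 m: -9.9 × 1.6 km = -15.84°C, so T = -11.14°C.
Saturated to 4200 m: -5.4 × 2.6 km = -14.04°C, so T = -25.18°C.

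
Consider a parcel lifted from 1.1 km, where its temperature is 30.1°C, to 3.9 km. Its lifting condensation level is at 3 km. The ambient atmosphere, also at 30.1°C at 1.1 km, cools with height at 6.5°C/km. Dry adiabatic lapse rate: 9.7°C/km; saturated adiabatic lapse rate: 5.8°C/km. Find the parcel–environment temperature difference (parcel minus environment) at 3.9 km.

Parcel:
  From 1100 m to 3000 m (dry): cools by 9.7 × 1.9 = 18.43°C, giving 11.67°C.
  From 3000 m to 3900 m (saturated): cools by 5.8 × 0.9 = 5.22°C, giving 6.45°C.
Environment:
  From 1100 m to 3900 m (environment): cools by 6.5 × 2.8 = 18.2°C, giving 11.9°C.
T_parcel − T_env = 6.45 − 11.9 = -5.45°C

-5.45°C (parcel cooler than environment)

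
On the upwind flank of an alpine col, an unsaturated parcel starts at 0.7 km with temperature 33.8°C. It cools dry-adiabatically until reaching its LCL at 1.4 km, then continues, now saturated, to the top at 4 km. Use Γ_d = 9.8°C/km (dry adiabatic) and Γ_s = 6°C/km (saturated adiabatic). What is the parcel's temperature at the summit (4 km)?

700–1400 m, dry: Δz = 0.7 km ⇒ ΔT = -6.86°C; T = 26.94°C
1400–4000 m, saturated: Δz = 2.6 km ⇒ ΔT = -15.6°C; T = 11.34°C

11.34°C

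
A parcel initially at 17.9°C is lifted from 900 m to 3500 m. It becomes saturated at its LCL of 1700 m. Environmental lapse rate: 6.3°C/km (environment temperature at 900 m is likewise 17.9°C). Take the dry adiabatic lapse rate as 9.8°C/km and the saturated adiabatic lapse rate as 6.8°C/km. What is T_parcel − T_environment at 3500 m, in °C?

-3.7°C (parcel cooler than environment)

Parcel:
  From 900 m to 1700 m (dry): cools by 9.8 × 0.8 = 7.84°C, giving 10.06°C.
  From 1700 m to 3500 m (saturated): cools by 6.8 × 1.8 = 12.24°C, giving -2.18°C.
Environment:
  From 900 m to 3500 m (environment): cools by 6.3 × 2.6 = 16.38°C, giving 1.52°C.
T_parcel − T_env = -2.18 − 1.52 = -3.7°C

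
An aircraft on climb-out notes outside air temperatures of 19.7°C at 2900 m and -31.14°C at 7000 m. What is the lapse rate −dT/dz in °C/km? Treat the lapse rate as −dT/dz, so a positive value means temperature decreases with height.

12.4°C/km

Γ = −ΔT/Δz = (19.7 − (-31.14)) / (7000 − 2900) m
  = 50.84°C / 4.1 km = 12.4°C/km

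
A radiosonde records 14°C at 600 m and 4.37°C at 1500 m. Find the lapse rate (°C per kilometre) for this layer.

Γ = −ΔT/Δz = (14 − 4.37) / (1500 − 600) m
  = 9.63°C / 0.9 km = 10.7°C/km

10.7°C/km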